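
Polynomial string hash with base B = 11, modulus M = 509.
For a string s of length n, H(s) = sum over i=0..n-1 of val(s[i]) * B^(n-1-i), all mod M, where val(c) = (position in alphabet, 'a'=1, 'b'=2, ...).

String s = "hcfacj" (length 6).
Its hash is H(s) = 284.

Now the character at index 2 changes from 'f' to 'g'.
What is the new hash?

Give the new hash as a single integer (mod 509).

Answer: 88

Derivation:
val('f') = 6, val('g') = 7
Position k = 2, exponent = n-1-k = 3
B^3 mod M = 11^3 mod 509 = 313
Delta = (7 - 6) * 313 mod 509 = 313
New hash = (284 + 313) mod 509 = 88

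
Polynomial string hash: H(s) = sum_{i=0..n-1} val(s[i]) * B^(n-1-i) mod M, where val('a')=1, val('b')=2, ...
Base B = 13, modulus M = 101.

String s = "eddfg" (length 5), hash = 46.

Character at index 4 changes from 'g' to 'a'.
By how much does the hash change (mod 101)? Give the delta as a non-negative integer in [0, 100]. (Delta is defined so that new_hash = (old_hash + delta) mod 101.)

Answer: 95

Derivation:
Delta formula: (val(new) - val(old)) * B^(n-1-k) mod M
  val('a') - val('g') = 1 - 7 = -6
  B^(n-1-k) = 13^0 mod 101 = 1
  Delta = -6 * 1 mod 101 = 95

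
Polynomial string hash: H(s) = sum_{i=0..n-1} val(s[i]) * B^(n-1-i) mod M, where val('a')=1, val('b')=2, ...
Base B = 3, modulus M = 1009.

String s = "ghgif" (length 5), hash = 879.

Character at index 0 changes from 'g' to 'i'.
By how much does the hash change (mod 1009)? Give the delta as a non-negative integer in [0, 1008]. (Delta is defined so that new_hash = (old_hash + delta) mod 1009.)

Delta formula: (val(new) - val(old)) * B^(n-1-k) mod M
  val('i') - val('g') = 9 - 7 = 2
  B^(n-1-k) = 3^4 mod 1009 = 81
  Delta = 2 * 81 mod 1009 = 162

Answer: 162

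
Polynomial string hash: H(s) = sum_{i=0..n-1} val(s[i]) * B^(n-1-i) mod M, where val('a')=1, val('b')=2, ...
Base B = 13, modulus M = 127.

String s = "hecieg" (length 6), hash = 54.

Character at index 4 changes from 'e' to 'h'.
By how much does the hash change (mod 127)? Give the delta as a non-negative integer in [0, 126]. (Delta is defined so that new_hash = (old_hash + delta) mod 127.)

Delta formula: (val(new) - val(old)) * B^(n-1-k) mod M
  val('h') - val('e') = 8 - 5 = 3
  B^(n-1-k) = 13^1 mod 127 = 13
  Delta = 3 * 13 mod 127 = 39

Answer: 39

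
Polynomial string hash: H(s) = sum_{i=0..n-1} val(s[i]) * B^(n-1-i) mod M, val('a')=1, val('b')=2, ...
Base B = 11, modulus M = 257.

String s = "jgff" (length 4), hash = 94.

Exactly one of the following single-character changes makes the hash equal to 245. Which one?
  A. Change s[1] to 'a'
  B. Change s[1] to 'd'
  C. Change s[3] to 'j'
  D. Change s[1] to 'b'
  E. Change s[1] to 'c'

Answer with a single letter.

Option A: s[1]='g'->'a', delta=(1-7)*11^2 mod 257 = 45, hash=94+45 mod 257 = 139
Option B: s[1]='g'->'d', delta=(4-7)*11^2 mod 257 = 151, hash=94+151 mod 257 = 245 <-- target
Option C: s[3]='f'->'j', delta=(10-6)*11^0 mod 257 = 4, hash=94+4 mod 257 = 98
Option D: s[1]='g'->'b', delta=(2-7)*11^2 mod 257 = 166, hash=94+166 mod 257 = 3
Option E: s[1]='g'->'c', delta=(3-7)*11^2 mod 257 = 30, hash=94+30 mod 257 = 124

Answer: B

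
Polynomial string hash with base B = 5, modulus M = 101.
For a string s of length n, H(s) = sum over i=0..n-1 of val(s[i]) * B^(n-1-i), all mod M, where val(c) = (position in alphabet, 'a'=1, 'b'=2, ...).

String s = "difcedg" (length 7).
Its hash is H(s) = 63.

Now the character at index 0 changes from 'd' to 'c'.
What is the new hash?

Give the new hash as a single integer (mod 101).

val('d') = 4, val('c') = 3
Position k = 0, exponent = n-1-k = 6
B^6 mod M = 5^6 mod 101 = 71
Delta = (3 - 4) * 71 mod 101 = 30
New hash = (63 + 30) mod 101 = 93

Answer: 93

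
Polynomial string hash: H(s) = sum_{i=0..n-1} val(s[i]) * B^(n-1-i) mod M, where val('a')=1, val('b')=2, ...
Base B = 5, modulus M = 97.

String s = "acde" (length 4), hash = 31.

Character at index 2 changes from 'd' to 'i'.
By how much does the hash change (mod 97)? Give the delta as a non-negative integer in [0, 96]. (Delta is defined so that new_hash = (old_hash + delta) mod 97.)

Answer: 25

Derivation:
Delta formula: (val(new) - val(old)) * B^(n-1-k) mod M
  val('i') - val('d') = 9 - 4 = 5
  B^(n-1-k) = 5^1 mod 97 = 5
  Delta = 5 * 5 mod 97 = 25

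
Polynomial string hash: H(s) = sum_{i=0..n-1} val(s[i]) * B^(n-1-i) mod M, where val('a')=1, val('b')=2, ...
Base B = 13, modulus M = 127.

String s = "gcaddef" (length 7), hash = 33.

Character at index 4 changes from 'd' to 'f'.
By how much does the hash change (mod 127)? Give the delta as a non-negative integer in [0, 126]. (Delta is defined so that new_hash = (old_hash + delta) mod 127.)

Delta formula: (val(new) - val(old)) * B^(n-1-k) mod M
  val('f') - val('d') = 6 - 4 = 2
  B^(n-1-k) = 13^2 mod 127 = 42
  Delta = 2 * 42 mod 127 = 84

Answer: 84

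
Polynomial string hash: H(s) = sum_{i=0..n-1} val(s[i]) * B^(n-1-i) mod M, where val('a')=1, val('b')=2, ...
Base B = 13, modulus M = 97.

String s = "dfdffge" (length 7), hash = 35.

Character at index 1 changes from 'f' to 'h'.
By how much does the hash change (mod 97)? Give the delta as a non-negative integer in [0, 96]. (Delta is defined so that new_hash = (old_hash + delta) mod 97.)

Delta formula: (val(new) - val(old)) * B^(n-1-k) mod M
  val('h') - val('f') = 8 - 6 = 2
  B^(n-1-k) = 13^5 mod 97 = 74
  Delta = 2 * 74 mod 97 = 51

Answer: 51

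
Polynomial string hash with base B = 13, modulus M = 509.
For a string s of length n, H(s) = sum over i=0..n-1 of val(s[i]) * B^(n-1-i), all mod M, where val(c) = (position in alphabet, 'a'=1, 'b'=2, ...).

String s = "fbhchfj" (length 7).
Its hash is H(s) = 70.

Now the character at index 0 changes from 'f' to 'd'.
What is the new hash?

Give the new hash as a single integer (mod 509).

Answer: 146

Derivation:
val('f') = 6, val('d') = 4
Position k = 0, exponent = n-1-k = 6
B^6 mod M = 13^6 mod 509 = 471
Delta = (4 - 6) * 471 mod 509 = 76
New hash = (70 + 76) mod 509 = 146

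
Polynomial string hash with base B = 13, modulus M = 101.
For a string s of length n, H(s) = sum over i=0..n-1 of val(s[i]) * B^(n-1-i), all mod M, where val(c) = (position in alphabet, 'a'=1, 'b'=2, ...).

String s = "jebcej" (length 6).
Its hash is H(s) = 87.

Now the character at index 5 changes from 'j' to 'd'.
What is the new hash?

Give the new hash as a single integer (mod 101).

Answer: 81

Derivation:
val('j') = 10, val('d') = 4
Position k = 5, exponent = n-1-k = 0
B^0 mod M = 13^0 mod 101 = 1
Delta = (4 - 10) * 1 mod 101 = 95
New hash = (87 + 95) mod 101 = 81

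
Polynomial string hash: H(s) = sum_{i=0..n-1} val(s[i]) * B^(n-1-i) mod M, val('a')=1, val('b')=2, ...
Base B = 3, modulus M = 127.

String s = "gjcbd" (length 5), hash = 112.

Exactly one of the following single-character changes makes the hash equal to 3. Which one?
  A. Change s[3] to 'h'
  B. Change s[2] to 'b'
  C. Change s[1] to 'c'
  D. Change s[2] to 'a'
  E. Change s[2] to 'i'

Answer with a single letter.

Option A: s[3]='b'->'h', delta=(8-2)*3^1 mod 127 = 18, hash=112+18 mod 127 = 3 <-- target
Option B: s[2]='c'->'b', delta=(2-3)*3^2 mod 127 = 118, hash=112+118 mod 127 = 103
Option C: s[1]='j'->'c', delta=(3-10)*3^3 mod 127 = 65, hash=112+65 mod 127 = 50
Option D: s[2]='c'->'a', delta=(1-3)*3^2 mod 127 = 109, hash=112+109 mod 127 = 94
Option E: s[2]='c'->'i', delta=(9-3)*3^2 mod 127 = 54, hash=112+54 mod 127 = 39

Answer: A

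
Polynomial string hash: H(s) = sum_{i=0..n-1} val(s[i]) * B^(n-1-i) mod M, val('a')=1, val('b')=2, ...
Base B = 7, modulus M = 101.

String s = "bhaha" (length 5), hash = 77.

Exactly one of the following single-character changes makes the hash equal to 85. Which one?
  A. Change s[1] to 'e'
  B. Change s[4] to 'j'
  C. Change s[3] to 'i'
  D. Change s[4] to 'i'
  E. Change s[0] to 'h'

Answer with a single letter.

Option A: s[1]='h'->'e', delta=(5-8)*7^3 mod 101 = 82, hash=77+82 mod 101 = 58
Option B: s[4]='a'->'j', delta=(10-1)*7^0 mod 101 = 9, hash=77+9 mod 101 = 86
Option C: s[3]='h'->'i', delta=(9-8)*7^1 mod 101 = 7, hash=77+7 mod 101 = 84
Option D: s[4]='a'->'i', delta=(9-1)*7^0 mod 101 = 8, hash=77+8 mod 101 = 85 <-- target
Option E: s[0]='b'->'h', delta=(8-2)*7^4 mod 101 = 64, hash=77+64 mod 101 = 40

Answer: D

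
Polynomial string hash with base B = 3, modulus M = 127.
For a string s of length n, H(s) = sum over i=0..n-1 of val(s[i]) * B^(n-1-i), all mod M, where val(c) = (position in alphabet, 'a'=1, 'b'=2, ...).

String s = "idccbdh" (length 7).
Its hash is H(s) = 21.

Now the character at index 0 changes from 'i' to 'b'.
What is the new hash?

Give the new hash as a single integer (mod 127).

val('i') = 9, val('b') = 2
Position k = 0, exponent = n-1-k = 6
B^6 mod M = 3^6 mod 127 = 94
Delta = (2 - 9) * 94 mod 127 = 104
New hash = (21 + 104) mod 127 = 125

Answer: 125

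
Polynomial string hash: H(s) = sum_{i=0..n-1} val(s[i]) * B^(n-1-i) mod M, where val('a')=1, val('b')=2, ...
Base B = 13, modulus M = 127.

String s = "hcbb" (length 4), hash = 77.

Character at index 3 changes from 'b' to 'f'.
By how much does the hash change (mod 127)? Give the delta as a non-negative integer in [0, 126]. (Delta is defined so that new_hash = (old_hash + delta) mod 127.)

Answer: 4

Derivation:
Delta formula: (val(new) - val(old)) * B^(n-1-k) mod M
  val('f') - val('b') = 6 - 2 = 4
  B^(n-1-k) = 13^0 mod 127 = 1
  Delta = 4 * 1 mod 127 = 4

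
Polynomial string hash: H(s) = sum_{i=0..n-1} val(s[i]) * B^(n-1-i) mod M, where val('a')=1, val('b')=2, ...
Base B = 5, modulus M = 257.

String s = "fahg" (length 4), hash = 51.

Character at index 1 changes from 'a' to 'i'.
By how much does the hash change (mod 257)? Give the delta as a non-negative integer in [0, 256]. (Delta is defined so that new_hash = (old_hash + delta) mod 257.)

Delta formula: (val(new) - val(old)) * B^(n-1-k) mod M
  val('i') - val('a') = 9 - 1 = 8
  B^(n-1-k) = 5^2 mod 257 = 25
  Delta = 8 * 25 mod 257 = 200

Answer: 200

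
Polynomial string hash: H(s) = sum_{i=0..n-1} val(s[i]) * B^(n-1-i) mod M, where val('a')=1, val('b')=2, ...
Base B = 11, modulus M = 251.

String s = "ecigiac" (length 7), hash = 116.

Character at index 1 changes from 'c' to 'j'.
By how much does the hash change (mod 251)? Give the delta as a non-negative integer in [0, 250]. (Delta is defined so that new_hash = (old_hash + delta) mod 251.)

Delta formula: (val(new) - val(old)) * B^(n-1-k) mod M
  val('j') - val('c') = 10 - 3 = 7
  B^(n-1-k) = 11^5 mod 251 = 160
  Delta = 7 * 160 mod 251 = 116

Answer: 116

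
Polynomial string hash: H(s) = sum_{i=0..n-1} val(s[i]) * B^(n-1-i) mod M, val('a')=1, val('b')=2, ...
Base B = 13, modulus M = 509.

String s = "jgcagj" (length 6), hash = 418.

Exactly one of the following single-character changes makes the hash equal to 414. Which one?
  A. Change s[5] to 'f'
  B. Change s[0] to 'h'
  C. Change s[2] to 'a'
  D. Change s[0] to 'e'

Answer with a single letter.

Option A: s[5]='j'->'f', delta=(6-10)*13^0 mod 509 = 505, hash=418+505 mod 509 = 414 <-- target
Option B: s[0]='j'->'h', delta=(8-10)*13^5 mod 509 = 45, hash=418+45 mod 509 = 463
Option C: s[2]='c'->'a', delta=(1-3)*13^3 mod 509 = 187, hash=418+187 mod 509 = 96
Option D: s[0]='j'->'e', delta=(5-10)*13^5 mod 509 = 367, hash=418+367 mod 509 = 276

Answer: A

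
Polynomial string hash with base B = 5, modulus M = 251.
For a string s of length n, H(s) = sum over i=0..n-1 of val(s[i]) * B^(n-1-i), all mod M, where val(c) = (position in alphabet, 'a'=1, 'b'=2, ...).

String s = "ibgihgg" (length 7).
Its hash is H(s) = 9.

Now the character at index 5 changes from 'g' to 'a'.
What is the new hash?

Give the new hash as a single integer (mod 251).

Answer: 230

Derivation:
val('g') = 7, val('a') = 1
Position k = 5, exponent = n-1-k = 1
B^1 mod M = 5^1 mod 251 = 5
Delta = (1 - 7) * 5 mod 251 = 221
New hash = (9 + 221) mod 251 = 230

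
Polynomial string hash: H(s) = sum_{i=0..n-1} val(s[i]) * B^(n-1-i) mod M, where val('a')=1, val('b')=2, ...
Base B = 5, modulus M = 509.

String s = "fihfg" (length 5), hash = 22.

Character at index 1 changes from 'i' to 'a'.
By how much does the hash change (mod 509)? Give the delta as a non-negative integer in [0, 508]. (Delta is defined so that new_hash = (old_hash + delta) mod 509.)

Delta formula: (val(new) - val(old)) * B^(n-1-k) mod M
  val('a') - val('i') = 1 - 9 = -8
  B^(n-1-k) = 5^3 mod 509 = 125
  Delta = -8 * 125 mod 509 = 18

Answer: 18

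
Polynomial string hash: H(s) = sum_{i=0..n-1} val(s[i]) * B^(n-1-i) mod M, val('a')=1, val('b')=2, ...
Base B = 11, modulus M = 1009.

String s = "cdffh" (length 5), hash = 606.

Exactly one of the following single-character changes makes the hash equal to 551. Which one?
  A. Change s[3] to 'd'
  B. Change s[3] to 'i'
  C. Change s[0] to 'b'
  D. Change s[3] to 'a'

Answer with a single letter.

Answer: D

Derivation:
Option A: s[3]='f'->'d', delta=(4-6)*11^1 mod 1009 = 987, hash=606+987 mod 1009 = 584
Option B: s[3]='f'->'i', delta=(9-6)*11^1 mod 1009 = 33, hash=606+33 mod 1009 = 639
Option C: s[0]='c'->'b', delta=(2-3)*11^4 mod 1009 = 494, hash=606+494 mod 1009 = 91
Option D: s[3]='f'->'a', delta=(1-6)*11^1 mod 1009 = 954, hash=606+954 mod 1009 = 551 <-- target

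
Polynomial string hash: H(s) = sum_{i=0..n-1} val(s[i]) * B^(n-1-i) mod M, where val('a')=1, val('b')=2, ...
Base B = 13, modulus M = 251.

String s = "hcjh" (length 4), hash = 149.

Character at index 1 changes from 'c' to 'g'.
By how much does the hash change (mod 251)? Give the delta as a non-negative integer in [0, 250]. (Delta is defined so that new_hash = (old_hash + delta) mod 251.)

Answer: 174

Derivation:
Delta formula: (val(new) - val(old)) * B^(n-1-k) mod M
  val('g') - val('c') = 7 - 3 = 4
  B^(n-1-k) = 13^2 mod 251 = 169
  Delta = 4 * 169 mod 251 = 174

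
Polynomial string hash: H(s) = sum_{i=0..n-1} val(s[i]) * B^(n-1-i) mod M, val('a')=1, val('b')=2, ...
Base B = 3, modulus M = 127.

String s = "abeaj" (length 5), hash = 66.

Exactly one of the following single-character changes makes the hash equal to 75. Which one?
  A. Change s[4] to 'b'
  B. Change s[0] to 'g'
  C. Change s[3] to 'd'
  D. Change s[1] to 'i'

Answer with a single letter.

Option A: s[4]='j'->'b', delta=(2-10)*3^0 mod 127 = 119, hash=66+119 mod 127 = 58
Option B: s[0]='a'->'g', delta=(7-1)*3^4 mod 127 = 105, hash=66+105 mod 127 = 44
Option C: s[3]='a'->'d', delta=(4-1)*3^1 mod 127 = 9, hash=66+9 mod 127 = 75 <-- target
Option D: s[1]='b'->'i', delta=(9-2)*3^3 mod 127 = 62, hash=66+62 mod 127 = 1

Answer: C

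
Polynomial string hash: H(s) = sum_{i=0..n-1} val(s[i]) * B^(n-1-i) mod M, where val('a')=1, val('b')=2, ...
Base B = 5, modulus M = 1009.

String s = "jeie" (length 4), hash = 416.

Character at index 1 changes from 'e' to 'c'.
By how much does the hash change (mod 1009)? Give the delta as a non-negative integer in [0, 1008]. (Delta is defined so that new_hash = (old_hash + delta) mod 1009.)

Delta formula: (val(new) - val(old)) * B^(n-1-k) mod M
  val('c') - val('e') = 3 - 5 = -2
  B^(n-1-k) = 5^2 mod 1009 = 25
  Delta = -2 * 25 mod 1009 = 959

Answer: 959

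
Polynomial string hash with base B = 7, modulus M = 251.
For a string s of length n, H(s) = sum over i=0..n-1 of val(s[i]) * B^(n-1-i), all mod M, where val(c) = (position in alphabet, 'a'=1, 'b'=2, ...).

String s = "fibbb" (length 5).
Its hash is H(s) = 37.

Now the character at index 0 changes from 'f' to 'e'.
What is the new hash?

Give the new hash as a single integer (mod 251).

val('f') = 6, val('e') = 5
Position k = 0, exponent = n-1-k = 4
B^4 mod M = 7^4 mod 251 = 142
Delta = (5 - 6) * 142 mod 251 = 109
New hash = (37 + 109) mod 251 = 146

Answer: 146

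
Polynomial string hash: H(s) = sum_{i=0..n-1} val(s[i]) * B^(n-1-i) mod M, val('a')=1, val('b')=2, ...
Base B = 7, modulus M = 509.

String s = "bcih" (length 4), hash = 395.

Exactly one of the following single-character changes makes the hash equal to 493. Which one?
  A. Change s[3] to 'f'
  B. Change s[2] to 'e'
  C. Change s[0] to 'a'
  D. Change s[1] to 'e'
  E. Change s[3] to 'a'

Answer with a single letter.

Option A: s[3]='h'->'f', delta=(6-8)*7^0 mod 509 = 507, hash=395+507 mod 509 = 393
Option B: s[2]='i'->'e', delta=(5-9)*7^1 mod 509 = 481, hash=395+481 mod 509 = 367
Option C: s[0]='b'->'a', delta=(1-2)*7^3 mod 509 = 166, hash=395+166 mod 509 = 52
Option D: s[1]='c'->'e', delta=(5-3)*7^2 mod 509 = 98, hash=395+98 mod 509 = 493 <-- target
Option E: s[3]='h'->'a', delta=(1-8)*7^0 mod 509 = 502, hash=395+502 mod 509 = 388

Answer: D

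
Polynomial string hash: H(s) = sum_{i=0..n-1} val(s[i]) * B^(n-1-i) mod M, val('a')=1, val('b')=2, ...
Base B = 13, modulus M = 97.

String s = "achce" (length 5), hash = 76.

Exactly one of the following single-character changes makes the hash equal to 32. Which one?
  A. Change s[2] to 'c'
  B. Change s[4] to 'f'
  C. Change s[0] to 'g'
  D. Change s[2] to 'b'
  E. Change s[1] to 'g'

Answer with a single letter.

Answer: D

Derivation:
Option A: s[2]='h'->'c', delta=(3-8)*13^2 mod 97 = 28, hash=76+28 mod 97 = 7
Option B: s[4]='e'->'f', delta=(6-5)*13^0 mod 97 = 1, hash=76+1 mod 97 = 77
Option C: s[0]='a'->'g', delta=(7-1)*13^4 mod 97 = 64, hash=76+64 mod 97 = 43
Option D: s[2]='h'->'b', delta=(2-8)*13^2 mod 97 = 53, hash=76+53 mod 97 = 32 <-- target
Option E: s[1]='c'->'g', delta=(7-3)*13^3 mod 97 = 58, hash=76+58 mod 97 = 37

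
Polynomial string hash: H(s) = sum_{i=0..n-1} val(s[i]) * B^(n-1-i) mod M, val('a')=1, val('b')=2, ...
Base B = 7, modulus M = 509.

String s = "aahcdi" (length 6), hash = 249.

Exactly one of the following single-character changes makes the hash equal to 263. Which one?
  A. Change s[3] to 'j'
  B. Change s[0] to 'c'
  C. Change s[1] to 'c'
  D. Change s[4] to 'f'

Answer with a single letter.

Option A: s[3]='c'->'j', delta=(10-3)*7^2 mod 509 = 343, hash=249+343 mod 509 = 83
Option B: s[0]='a'->'c', delta=(3-1)*7^5 mod 509 = 20, hash=249+20 mod 509 = 269
Option C: s[1]='a'->'c', delta=(3-1)*7^4 mod 509 = 221, hash=249+221 mod 509 = 470
Option D: s[4]='d'->'f', delta=(6-4)*7^1 mod 509 = 14, hash=249+14 mod 509 = 263 <-- target

Answer: D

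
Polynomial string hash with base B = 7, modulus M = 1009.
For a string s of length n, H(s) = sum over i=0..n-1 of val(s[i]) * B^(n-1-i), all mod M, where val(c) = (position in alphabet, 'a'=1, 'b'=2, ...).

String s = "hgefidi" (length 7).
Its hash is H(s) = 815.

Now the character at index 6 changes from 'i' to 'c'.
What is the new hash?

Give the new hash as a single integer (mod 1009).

val('i') = 9, val('c') = 3
Position k = 6, exponent = n-1-k = 0
B^0 mod M = 7^0 mod 1009 = 1
Delta = (3 - 9) * 1 mod 1009 = 1003
New hash = (815 + 1003) mod 1009 = 809

Answer: 809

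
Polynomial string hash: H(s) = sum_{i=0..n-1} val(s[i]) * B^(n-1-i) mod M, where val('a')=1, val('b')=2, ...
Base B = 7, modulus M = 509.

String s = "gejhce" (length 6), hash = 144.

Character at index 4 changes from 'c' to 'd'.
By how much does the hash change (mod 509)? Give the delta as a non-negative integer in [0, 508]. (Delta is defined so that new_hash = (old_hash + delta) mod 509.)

Answer: 7

Derivation:
Delta formula: (val(new) - val(old)) * B^(n-1-k) mod M
  val('d') - val('c') = 4 - 3 = 1
  B^(n-1-k) = 7^1 mod 509 = 7
  Delta = 1 * 7 mod 509 = 7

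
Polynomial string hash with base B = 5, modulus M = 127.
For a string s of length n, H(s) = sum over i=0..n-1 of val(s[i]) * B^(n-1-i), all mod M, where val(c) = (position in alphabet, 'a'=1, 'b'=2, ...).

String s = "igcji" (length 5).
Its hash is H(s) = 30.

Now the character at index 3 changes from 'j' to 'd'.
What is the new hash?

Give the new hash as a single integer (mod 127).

Answer: 0

Derivation:
val('j') = 10, val('d') = 4
Position k = 3, exponent = n-1-k = 1
B^1 mod M = 5^1 mod 127 = 5
Delta = (4 - 10) * 5 mod 127 = 97
New hash = (30 + 97) mod 127 = 0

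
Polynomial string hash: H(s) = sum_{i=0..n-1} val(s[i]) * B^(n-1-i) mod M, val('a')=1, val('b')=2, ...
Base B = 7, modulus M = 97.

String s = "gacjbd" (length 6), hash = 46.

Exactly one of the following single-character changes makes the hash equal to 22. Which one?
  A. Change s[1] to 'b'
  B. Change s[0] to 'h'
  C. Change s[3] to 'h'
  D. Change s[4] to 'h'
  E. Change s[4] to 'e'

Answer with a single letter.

Answer: A

Derivation:
Option A: s[1]='a'->'b', delta=(2-1)*7^4 mod 97 = 73, hash=46+73 mod 97 = 22 <-- target
Option B: s[0]='g'->'h', delta=(8-7)*7^5 mod 97 = 26, hash=46+26 mod 97 = 72
Option C: s[3]='j'->'h', delta=(8-10)*7^2 mod 97 = 96, hash=46+96 mod 97 = 45
Option D: s[4]='b'->'h', delta=(8-2)*7^1 mod 97 = 42, hash=46+42 mod 97 = 88
Option E: s[4]='b'->'e', delta=(5-2)*7^1 mod 97 = 21, hash=46+21 mod 97 = 67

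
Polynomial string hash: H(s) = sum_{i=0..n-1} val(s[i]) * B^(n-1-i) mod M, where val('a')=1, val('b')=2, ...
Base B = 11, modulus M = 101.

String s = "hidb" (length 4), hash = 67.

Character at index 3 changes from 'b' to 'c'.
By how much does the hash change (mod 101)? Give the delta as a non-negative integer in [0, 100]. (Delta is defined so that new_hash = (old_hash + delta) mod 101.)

Delta formula: (val(new) - val(old)) * B^(n-1-k) mod M
  val('c') - val('b') = 3 - 2 = 1
  B^(n-1-k) = 11^0 mod 101 = 1
  Delta = 1 * 1 mod 101 = 1

Answer: 1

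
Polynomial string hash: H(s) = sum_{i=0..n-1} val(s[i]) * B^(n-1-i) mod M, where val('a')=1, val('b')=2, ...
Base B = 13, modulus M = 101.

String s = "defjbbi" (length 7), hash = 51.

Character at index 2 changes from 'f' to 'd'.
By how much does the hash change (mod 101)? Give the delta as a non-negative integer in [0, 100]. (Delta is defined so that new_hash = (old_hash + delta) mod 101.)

Answer: 44

Derivation:
Delta formula: (val(new) - val(old)) * B^(n-1-k) mod M
  val('d') - val('f') = 4 - 6 = -2
  B^(n-1-k) = 13^4 mod 101 = 79
  Delta = -2 * 79 mod 101 = 44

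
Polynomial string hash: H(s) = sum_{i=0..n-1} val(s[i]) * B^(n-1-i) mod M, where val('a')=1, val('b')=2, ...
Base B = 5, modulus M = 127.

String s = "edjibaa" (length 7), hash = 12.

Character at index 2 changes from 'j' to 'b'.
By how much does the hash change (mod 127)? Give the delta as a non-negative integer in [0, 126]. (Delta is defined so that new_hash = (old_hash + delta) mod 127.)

Delta formula: (val(new) - val(old)) * B^(n-1-k) mod M
  val('b') - val('j') = 2 - 10 = -8
  B^(n-1-k) = 5^4 mod 127 = 117
  Delta = -8 * 117 mod 127 = 80

Answer: 80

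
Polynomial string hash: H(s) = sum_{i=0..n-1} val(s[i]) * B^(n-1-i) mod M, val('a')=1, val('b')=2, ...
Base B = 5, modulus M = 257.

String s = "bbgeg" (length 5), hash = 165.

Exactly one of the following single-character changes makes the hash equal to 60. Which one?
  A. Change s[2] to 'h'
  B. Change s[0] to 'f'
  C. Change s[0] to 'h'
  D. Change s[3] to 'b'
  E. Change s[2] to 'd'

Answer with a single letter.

Option A: s[2]='g'->'h', delta=(8-7)*5^2 mod 257 = 25, hash=165+25 mod 257 = 190
Option B: s[0]='b'->'f', delta=(6-2)*5^4 mod 257 = 187, hash=165+187 mod 257 = 95
Option C: s[0]='b'->'h', delta=(8-2)*5^4 mod 257 = 152, hash=165+152 mod 257 = 60 <-- target
Option D: s[3]='e'->'b', delta=(2-5)*5^1 mod 257 = 242, hash=165+242 mod 257 = 150
Option E: s[2]='g'->'d', delta=(4-7)*5^2 mod 257 = 182, hash=165+182 mod 257 = 90

Answer: C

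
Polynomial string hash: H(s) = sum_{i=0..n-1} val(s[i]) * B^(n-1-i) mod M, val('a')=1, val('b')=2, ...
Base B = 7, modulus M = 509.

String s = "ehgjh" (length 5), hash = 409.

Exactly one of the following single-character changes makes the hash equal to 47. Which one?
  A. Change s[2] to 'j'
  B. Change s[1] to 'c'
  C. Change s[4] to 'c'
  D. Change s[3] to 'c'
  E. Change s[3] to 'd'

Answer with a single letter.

Option A: s[2]='g'->'j', delta=(10-7)*7^2 mod 509 = 147, hash=409+147 mod 509 = 47 <-- target
Option B: s[1]='h'->'c', delta=(3-8)*7^3 mod 509 = 321, hash=409+321 mod 509 = 221
Option C: s[4]='h'->'c', delta=(3-8)*7^0 mod 509 = 504, hash=409+504 mod 509 = 404
Option D: s[3]='j'->'c', delta=(3-10)*7^1 mod 509 = 460, hash=409+460 mod 509 = 360
Option E: s[3]='j'->'d', delta=(4-10)*7^1 mod 509 = 467, hash=409+467 mod 509 = 367

Answer: A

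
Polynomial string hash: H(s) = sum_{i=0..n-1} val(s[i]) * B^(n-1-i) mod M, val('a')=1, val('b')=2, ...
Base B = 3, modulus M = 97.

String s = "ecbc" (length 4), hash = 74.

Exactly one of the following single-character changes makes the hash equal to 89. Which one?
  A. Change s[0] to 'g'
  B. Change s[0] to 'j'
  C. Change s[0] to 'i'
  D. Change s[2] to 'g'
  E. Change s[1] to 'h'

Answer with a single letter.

Option A: s[0]='e'->'g', delta=(7-5)*3^3 mod 97 = 54, hash=74+54 mod 97 = 31
Option B: s[0]='e'->'j', delta=(10-5)*3^3 mod 97 = 38, hash=74+38 mod 97 = 15
Option C: s[0]='e'->'i', delta=(9-5)*3^3 mod 97 = 11, hash=74+11 mod 97 = 85
Option D: s[2]='b'->'g', delta=(7-2)*3^1 mod 97 = 15, hash=74+15 mod 97 = 89 <-- target
Option E: s[1]='c'->'h', delta=(8-3)*3^2 mod 97 = 45, hash=74+45 mod 97 = 22

Answer: D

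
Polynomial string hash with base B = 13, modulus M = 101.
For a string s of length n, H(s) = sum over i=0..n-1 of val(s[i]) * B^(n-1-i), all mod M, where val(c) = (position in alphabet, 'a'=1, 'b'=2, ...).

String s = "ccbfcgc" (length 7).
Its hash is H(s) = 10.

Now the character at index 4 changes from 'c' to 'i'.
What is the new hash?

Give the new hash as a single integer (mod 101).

Answer: 14

Derivation:
val('c') = 3, val('i') = 9
Position k = 4, exponent = n-1-k = 2
B^2 mod M = 13^2 mod 101 = 68
Delta = (9 - 3) * 68 mod 101 = 4
New hash = (10 + 4) mod 101 = 14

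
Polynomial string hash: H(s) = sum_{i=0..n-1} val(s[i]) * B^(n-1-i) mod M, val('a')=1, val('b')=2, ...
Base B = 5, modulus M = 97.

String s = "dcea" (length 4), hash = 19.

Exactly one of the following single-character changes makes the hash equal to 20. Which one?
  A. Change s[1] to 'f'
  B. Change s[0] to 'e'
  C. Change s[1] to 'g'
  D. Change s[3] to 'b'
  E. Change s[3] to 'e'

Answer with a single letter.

Answer: D

Derivation:
Option A: s[1]='c'->'f', delta=(6-3)*5^2 mod 97 = 75, hash=19+75 mod 97 = 94
Option B: s[0]='d'->'e', delta=(5-4)*5^3 mod 97 = 28, hash=19+28 mod 97 = 47
Option C: s[1]='c'->'g', delta=(7-3)*5^2 mod 97 = 3, hash=19+3 mod 97 = 22
Option D: s[3]='a'->'b', delta=(2-1)*5^0 mod 97 = 1, hash=19+1 mod 97 = 20 <-- target
Option E: s[3]='a'->'e', delta=(5-1)*5^0 mod 97 = 4, hash=19+4 mod 97 = 23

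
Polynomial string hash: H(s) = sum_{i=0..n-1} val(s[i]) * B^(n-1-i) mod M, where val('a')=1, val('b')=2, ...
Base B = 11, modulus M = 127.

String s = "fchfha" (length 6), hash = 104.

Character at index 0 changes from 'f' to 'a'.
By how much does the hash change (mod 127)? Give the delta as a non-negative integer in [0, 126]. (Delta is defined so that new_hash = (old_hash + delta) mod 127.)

Answer: 52

Derivation:
Delta formula: (val(new) - val(old)) * B^(n-1-k) mod M
  val('a') - val('f') = 1 - 6 = -5
  B^(n-1-k) = 11^5 mod 127 = 15
  Delta = -5 * 15 mod 127 = 52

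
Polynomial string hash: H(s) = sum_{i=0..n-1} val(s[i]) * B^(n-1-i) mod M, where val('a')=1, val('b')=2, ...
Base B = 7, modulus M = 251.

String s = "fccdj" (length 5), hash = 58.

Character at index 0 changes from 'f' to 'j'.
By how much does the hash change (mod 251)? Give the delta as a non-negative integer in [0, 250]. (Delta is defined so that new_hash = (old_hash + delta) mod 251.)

Answer: 66

Derivation:
Delta formula: (val(new) - val(old)) * B^(n-1-k) mod M
  val('j') - val('f') = 10 - 6 = 4
  B^(n-1-k) = 7^4 mod 251 = 142
  Delta = 4 * 142 mod 251 = 66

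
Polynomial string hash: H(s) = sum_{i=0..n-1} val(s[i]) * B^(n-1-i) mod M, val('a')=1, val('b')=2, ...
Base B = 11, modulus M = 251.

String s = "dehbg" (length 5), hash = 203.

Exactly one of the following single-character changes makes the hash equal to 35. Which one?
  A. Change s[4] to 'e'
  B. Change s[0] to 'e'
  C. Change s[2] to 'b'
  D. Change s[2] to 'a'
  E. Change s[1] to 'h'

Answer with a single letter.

Option A: s[4]='g'->'e', delta=(5-7)*11^0 mod 251 = 249, hash=203+249 mod 251 = 201
Option B: s[0]='d'->'e', delta=(5-4)*11^4 mod 251 = 83, hash=203+83 mod 251 = 35 <-- target
Option C: s[2]='h'->'b', delta=(2-8)*11^2 mod 251 = 27, hash=203+27 mod 251 = 230
Option D: s[2]='h'->'a', delta=(1-8)*11^2 mod 251 = 157, hash=203+157 mod 251 = 109
Option E: s[1]='e'->'h', delta=(8-5)*11^3 mod 251 = 228, hash=203+228 mod 251 = 180

Answer: B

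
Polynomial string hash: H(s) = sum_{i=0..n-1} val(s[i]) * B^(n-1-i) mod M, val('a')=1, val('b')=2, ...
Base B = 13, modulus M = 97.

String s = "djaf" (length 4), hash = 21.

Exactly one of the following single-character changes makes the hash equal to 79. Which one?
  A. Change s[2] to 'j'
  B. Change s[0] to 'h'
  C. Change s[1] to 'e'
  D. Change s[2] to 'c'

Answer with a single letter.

Answer: B

Derivation:
Option A: s[2]='a'->'j', delta=(10-1)*13^1 mod 97 = 20, hash=21+20 mod 97 = 41
Option B: s[0]='d'->'h', delta=(8-4)*13^3 mod 97 = 58, hash=21+58 mod 97 = 79 <-- target
Option C: s[1]='j'->'e', delta=(5-10)*13^2 mod 97 = 28, hash=21+28 mod 97 = 49
Option D: s[2]='a'->'c', delta=(3-1)*13^1 mod 97 = 26, hash=21+26 mod 97 = 47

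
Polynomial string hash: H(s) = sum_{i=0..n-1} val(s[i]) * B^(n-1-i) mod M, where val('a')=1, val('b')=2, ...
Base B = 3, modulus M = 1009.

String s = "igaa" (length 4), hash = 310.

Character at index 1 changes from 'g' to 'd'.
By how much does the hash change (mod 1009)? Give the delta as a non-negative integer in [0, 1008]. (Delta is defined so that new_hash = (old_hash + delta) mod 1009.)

Answer: 982

Derivation:
Delta formula: (val(new) - val(old)) * B^(n-1-k) mod M
  val('d') - val('g') = 4 - 7 = -3
  B^(n-1-k) = 3^2 mod 1009 = 9
  Delta = -3 * 9 mod 1009 = 982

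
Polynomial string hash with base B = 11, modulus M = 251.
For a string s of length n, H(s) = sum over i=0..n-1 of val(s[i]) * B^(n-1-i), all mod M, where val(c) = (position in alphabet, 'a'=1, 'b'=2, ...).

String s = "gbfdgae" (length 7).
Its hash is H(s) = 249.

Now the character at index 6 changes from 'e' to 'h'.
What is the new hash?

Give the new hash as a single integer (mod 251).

Answer: 1

Derivation:
val('e') = 5, val('h') = 8
Position k = 6, exponent = n-1-k = 0
B^0 mod M = 11^0 mod 251 = 1
Delta = (8 - 5) * 1 mod 251 = 3
New hash = (249 + 3) mod 251 = 1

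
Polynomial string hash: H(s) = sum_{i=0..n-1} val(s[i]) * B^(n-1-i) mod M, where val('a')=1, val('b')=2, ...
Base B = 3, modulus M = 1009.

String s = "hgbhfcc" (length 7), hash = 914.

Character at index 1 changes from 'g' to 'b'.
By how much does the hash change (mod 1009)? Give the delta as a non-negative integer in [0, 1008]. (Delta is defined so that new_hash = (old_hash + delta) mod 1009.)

Delta formula: (val(new) - val(old)) * B^(n-1-k) mod M
  val('b') - val('g') = 2 - 7 = -5
  B^(n-1-k) = 3^5 mod 1009 = 243
  Delta = -5 * 243 mod 1009 = 803

Answer: 803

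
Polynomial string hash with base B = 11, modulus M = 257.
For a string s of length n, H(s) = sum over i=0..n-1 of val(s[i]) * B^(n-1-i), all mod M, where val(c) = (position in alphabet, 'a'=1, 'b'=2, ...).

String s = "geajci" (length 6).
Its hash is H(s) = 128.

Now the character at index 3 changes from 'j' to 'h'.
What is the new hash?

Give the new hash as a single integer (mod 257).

Answer: 143

Derivation:
val('j') = 10, val('h') = 8
Position k = 3, exponent = n-1-k = 2
B^2 mod M = 11^2 mod 257 = 121
Delta = (8 - 10) * 121 mod 257 = 15
New hash = (128 + 15) mod 257 = 143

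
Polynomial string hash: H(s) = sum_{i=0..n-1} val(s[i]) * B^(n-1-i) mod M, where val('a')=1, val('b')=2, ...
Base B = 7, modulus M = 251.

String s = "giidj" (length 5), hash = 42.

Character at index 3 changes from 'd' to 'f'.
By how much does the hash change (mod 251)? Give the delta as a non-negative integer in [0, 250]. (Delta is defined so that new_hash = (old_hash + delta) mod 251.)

Delta formula: (val(new) - val(old)) * B^(n-1-k) mod M
  val('f') - val('d') = 6 - 4 = 2
  B^(n-1-k) = 7^1 mod 251 = 7
  Delta = 2 * 7 mod 251 = 14

Answer: 14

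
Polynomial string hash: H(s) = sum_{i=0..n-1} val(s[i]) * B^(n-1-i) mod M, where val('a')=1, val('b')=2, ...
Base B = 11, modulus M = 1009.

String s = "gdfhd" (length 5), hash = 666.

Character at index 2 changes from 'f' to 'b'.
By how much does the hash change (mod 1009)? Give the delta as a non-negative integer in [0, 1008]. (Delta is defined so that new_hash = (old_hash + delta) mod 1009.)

Answer: 525

Derivation:
Delta formula: (val(new) - val(old)) * B^(n-1-k) mod M
  val('b') - val('f') = 2 - 6 = -4
  B^(n-1-k) = 11^2 mod 1009 = 121
  Delta = -4 * 121 mod 1009 = 525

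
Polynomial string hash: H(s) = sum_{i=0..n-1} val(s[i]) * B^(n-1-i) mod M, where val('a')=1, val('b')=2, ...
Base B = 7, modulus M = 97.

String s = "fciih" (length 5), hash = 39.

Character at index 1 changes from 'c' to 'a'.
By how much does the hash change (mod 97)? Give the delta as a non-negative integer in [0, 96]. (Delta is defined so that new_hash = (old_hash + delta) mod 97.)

Answer: 90

Derivation:
Delta formula: (val(new) - val(old)) * B^(n-1-k) mod M
  val('a') - val('c') = 1 - 3 = -2
  B^(n-1-k) = 7^3 mod 97 = 52
  Delta = -2 * 52 mod 97 = 90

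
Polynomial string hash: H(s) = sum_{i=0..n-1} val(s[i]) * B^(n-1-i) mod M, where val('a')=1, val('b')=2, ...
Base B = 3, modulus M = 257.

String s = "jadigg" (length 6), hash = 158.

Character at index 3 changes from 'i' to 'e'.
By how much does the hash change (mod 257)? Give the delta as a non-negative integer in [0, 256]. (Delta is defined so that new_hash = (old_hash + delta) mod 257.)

Delta formula: (val(new) - val(old)) * B^(n-1-k) mod M
  val('e') - val('i') = 5 - 9 = -4
  B^(n-1-k) = 3^2 mod 257 = 9
  Delta = -4 * 9 mod 257 = 221

Answer: 221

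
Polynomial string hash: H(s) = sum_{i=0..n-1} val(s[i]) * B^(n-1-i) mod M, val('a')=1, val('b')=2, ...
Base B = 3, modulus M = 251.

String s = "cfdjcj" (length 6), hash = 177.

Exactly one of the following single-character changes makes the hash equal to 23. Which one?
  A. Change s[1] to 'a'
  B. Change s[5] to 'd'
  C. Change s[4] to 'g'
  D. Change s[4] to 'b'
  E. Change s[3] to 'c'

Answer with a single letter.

Answer: A

Derivation:
Option A: s[1]='f'->'a', delta=(1-6)*3^4 mod 251 = 97, hash=177+97 mod 251 = 23 <-- target
Option B: s[5]='j'->'d', delta=(4-10)*3^0 mod 251 = 245, hash=177+245 mod 251 = 171
Option C: s[4]='c'->'g', delta=(7-3)*3^1 mod 251 = 12, hash=177+12 mod 251 = 189
Option D: s[4]='c'->'b', delta=(2-3)*3^1 mod 251 = 248, hash=177+248 mod 251 = 174
Option E: s[3]='j'->'c', delta=(3-10)*3^2 mod 251 = 188, hash=177+188 mod 251 = 114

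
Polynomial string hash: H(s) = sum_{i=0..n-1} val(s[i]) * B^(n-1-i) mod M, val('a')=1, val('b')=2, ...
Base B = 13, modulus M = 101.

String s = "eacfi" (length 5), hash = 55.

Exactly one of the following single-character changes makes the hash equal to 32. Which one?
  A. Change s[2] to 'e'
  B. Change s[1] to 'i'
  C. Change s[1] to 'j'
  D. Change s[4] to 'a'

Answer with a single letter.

Answer: C

Derivation:
Option A: s[2]='c'->'e', delta=(5-3)*13^2 mod 101 = 35, hash=55+35 mod 101 = 90
Option B: s[1]='a'->'i', delta=(9-1)*13^3 mod 101 = 2, hash=55+2 mod 101 = 57
Option C: s[1]='a'->'j', delta=(10-1)*13^3 mod 101 = 78, hash=55+78 mod 101 = 32 <-- target
Option D: s[4]='i'->'a', delta=(1-9)*13^0 mod 101 = 93, hash=55+93 mod 101 = 47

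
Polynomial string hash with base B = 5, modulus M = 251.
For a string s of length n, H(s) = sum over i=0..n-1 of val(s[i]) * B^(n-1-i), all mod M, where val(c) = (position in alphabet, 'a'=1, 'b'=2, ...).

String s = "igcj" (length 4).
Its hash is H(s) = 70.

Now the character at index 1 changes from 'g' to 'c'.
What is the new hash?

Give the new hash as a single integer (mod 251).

Answer: 221

Derivation:
val('g') = 7, val('c') = 3
Position k = 1, exponent = n-1-k = 2
B^2 mod M = 5^2 mod 251 = 25
Delta = (3 - 7) * 25 mod 251 = 151
New hash = (70 + 151) mod 251 = 221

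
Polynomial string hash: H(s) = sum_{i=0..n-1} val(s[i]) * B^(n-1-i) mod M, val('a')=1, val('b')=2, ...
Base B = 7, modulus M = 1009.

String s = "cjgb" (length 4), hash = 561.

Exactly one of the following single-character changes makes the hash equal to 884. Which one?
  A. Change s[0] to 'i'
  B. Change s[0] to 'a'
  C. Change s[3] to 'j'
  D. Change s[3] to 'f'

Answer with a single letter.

Option A: s[0]='c'->'i', delta=(9-3)*7^3 mod 1009 = 40, hash=561+40 mod 1009 = 601
Option B: s[0]='c'->'a', delta=(1-3)*7^3 mod 1009 = 323, hash=561+323 mod 1009 = 884 <-- target
Option C: s[3]='b'->'j', delta=(10-2)*7^0 mod 1009 = 8, hash=561+8 mod 1009 = 569
Option D: s[3]='b'->'f', delta=(6-2)*7^0 mod 1009 = 4, hash=561+4 mod 1009 = 565

Answer: B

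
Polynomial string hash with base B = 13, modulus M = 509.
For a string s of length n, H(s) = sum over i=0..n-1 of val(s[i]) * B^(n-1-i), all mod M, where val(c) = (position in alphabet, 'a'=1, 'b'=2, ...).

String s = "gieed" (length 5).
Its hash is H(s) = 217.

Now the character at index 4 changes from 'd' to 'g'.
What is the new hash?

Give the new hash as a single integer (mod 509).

Answer: 220

Derivation:
val('d') = 4, val('g') = 7
Position k = 4, exponent = n-1-k = 0
B^0 mod M = 13^0 mod 509 = 1
Delta = (7 - 4) * 1 mod 509 = 3
New hash = (217 + 3) mod 509 = 220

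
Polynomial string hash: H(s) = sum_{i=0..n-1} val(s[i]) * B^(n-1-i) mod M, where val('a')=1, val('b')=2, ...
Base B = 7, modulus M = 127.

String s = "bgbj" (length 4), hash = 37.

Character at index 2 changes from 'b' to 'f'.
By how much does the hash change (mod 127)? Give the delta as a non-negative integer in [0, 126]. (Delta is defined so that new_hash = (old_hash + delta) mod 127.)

Answer: 28

Derivation:
Delta formula: (val(new) - val(old)) * B^(n-1-k) mod M
  val('f') - val('b') = 6 - 2 = 4
  B^(n-1-k) = 7^1 mod 127 = 7
  Delta = 4 * 7 mod 127 = 28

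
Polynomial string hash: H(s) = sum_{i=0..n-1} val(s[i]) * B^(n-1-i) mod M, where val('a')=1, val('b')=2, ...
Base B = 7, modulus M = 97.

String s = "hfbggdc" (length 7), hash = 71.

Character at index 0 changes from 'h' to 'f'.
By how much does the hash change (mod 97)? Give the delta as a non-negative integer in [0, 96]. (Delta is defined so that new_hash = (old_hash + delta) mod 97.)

Answer: 24

Derivation:
Delta formula: (val(new) - val(old)) * B^(n-1-k) mod M
  val('f') - val('h') = 6 - 8 = -2
  B^(n-1-k) = 7^6 mod 97 = 85
  Delta = -2 * 85 mod 97 = 24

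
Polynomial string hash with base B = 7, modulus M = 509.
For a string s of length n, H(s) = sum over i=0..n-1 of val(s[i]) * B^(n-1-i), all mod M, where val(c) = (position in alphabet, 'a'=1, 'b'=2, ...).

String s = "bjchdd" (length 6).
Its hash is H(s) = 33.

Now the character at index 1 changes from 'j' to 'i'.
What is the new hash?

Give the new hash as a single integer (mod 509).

Answer: 177

Derivation:
val('j') = 10, val('i') = 9
Position k = 1, exponent = n-1-k = 4
B^4 mod M = 7^4 mod 509 = 365
Delta = (9 - 10) * 365 mod 509 = 144
New hash = (33 + 144) mod 509 = 177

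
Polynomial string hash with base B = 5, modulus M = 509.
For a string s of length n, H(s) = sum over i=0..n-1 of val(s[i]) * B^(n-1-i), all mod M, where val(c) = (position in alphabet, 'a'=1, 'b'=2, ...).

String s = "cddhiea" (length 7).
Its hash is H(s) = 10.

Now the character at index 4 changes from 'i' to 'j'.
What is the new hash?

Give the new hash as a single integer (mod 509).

Answer: 35

Derivation:
val('i') = 9, val('j') = 10
Position k = 4, exponent = n-1-k = 2
B^2 mod M = 5^2 mod 509 = 25
Delta = (10 - 9) * 25 mod 509 = 25
New hash = (10 + 25) mod 509 = 35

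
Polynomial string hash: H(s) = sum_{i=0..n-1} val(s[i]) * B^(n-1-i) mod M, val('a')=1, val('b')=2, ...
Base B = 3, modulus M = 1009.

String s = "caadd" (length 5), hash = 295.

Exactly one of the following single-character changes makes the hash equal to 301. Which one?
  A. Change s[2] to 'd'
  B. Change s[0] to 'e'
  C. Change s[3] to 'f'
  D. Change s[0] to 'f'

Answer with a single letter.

Option A: s[2]='a'->'d', delta=(4-1)*3^2 mod 1009 = 27, hash=295+27 mod 1009 = 322
Option B: s[0]='c'->'e', delta=(5-3)*3^4 mod 1009 = 162, hash=295+162 mod 1009 = 457
Option C: s[3]='d'->'f', delta=(6-4)*3^1 mod 1009 = 6, hash=295+6 mod 1009 = 301 <-- target
Option D: s[0]='c'->'f', delta=(6-3)*3^4 mod 1009 = 243, hash=295+243 mod 1009 = 538

Answer: C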